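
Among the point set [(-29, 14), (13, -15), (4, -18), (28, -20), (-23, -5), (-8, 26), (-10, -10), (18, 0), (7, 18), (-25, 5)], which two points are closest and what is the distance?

Computing all pairwise distances among 10 points:

d((-29, 14), (13, -15)) = 51.0392
d((-29, 14), (4, -18)) = 45.9674
d((-29, 14), (28, -20)) = 66.3702
d((-29, 14), (-23, -5)) = 19.9249
d((-29, 14), (-8, 26)) = 24.1868
d((-29, 14), (-10, -10)) = 30.6105
d((-29, 14), (18, 0)) = 49.0408
d((-29, 14), (7, 18)) = 36.2215
d((-29, 14), (-25, 5)) = 9.8489
d((13, -15), (4, -18)) = 9.4868 <-- minimum
d((13, -15), (28, -20)) = 15.8114
d((13, -15), (-23, -5)) = 37.3631
d((13, -15), (-8, 26)) = 46.0652
d((13, -15), (-10, -10)) = 23.5372
d((13, -15), (18, 0)) = 15.8114
d((13, -15), (7, 18)) = 33.541
d((13, -15), (-25, 5)) = 42.9418
d((4, -18), (28, -20)) = 24.0832
d((4, -18), (-23, -5)) = 29.9666
d((4, -18), (-8, 26)) = 45.607
d((4, -18), (-10, -10)) = 16.1245
d((4, -18), (18, 0)) = 22.8035
d((4, -18), (7, 18)) = 36.1248
d((4, -18), (-25, 5)) = 37.0135
d((28, -20), (-23, -5)) = 53.1601
d((28, -20), (-8, 26)) = 58.4123
d((28, -20), (-10, -10)) = 39.2938
d((28, -20), (18, 0)) = 22.3607
d((28, -20), (7, 18)) = 43.4166
d((28, -20), (-25, 5)) = 58.6003
d((-23, -5), (-8, 26)) = 34.4384
d((-23, -5), (-10, -10)) = 13.9284
d((-23, -5), (18, 0)) = 41.3038
d((-23, -5), (7, 18)) = 37.8021
d((-23, -5), (-25, 5)) = 10.198
d((-8, 26), (-10, -10)) = 36.0555
d((-8, 26), (18, 0)) = 36.7696
d((-8, 26), (7, 18)) = 17.0
d((-8, 26), (-25, 5)) = 27.0185
d((-10, -10), (18, 0)) = 29.7321
d((-10, -10), (7, 18)) = 32.7567
d((-10, -10), (-25, 5)) = 21.2132
d((18, 0), (7, 18)) = 21.095
d((18, 0), (-25, 5)) = 43.2897
d((7, 18), (-25, 5)) = 34.5398

Closest pair: (13, -15) and (4, -18) with distance 9.4868

The closest pair is (13, -15) and (4, -18) with Euclidean distance 9.4868. For 10 points, brute-force pairwise comparison is shown above. For large n, the divide-and-conquer algorithm (sort by x, recurse on halves, check the dividing strip) achieves O(n log n).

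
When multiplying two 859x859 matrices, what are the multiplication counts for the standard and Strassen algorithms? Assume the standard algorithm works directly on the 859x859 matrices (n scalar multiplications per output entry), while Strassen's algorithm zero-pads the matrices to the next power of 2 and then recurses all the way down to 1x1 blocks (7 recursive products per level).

Matrix multiplication for 859x859 matrices:

Strassen's algorithm requires power-of-2 dimensions. Pad 859x859 to 1024x1024 (next power of 2).

Standard algorithm: 859^3 = 633839779 multiplications
Strassen's algorithm: 7^(log2(1024)) = 7^10 = 282475249 multiplications
Savings: 633839779 - 282475249 = 351364530 multiplications

Standard: 633839779 multiplications (859^3). Strassen: 282475249 multiplications (7^10, after padding to 1024x1024). Strassen reduces 8 recursive multiplications to 7 at each level.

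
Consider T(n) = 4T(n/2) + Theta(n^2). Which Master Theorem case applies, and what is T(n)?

Master Theorem for T(n) = 4T(n/2) + O(n^2):

a = 4, b = 2, c = 2
log_b(a) = log_2(4) = 2.0000

Case 2: c = 2 = log_2(4) = 2.0000
T(n) = O(n^2 log n) = O(n^2 log n)

For T(n) = 4T(n/2) + O(n^2): log_2(4) = 2.0000. This is Case 2 of the Master Theorem (c = log_b(a), equal work at all levels), giving O(n^2 log n).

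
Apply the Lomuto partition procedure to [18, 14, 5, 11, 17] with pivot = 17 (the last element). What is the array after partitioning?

Lomuto partition with pivot = 17:

Initial array: [18, 14, 5, 11, 17]

arr[0]=18 > 17: no swap
arr[1]=14 <= 17: swap with position 0, array becomes [14, 18, 5, 11, 17]
arr[2]=5 <= 17: swap with position 1, array becomes [14, 5, 18, 11, 17]
arr[3]=11 <= 17: swap with position 2, array becomes [14, 5, 11, 18, 17]

Place pivot at position 3: [14, 5, 11, 17, 18]
Pivot position: 3

After partitioning with pivot 17, the array becomes [14, 5, 11, 17, 18]. The pivot is placed at index 3. All elements to the left of the pivot are <= 17, and all elements to the right are > 17.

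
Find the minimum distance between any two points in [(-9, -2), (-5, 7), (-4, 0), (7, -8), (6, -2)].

Computing all pairwise distances among 5 points:

d((-9, -2), (-5, 7)) = 9.8489
d((-9, -2), (-4, 0)) = 5.3852 <-- minimum
d((-9, -2), (7, -8)) = 17.088
d((-9, -2), (6, -2)) = 15.0
d((-5, 7), (-4, 0)) = 7.0711
d((-5, 7), (7, -8)) = 19.2094
d((-5, 7), (6, -2)) = 14.2127
d((-4, 0), (7, -8)) = 13.6015
d((-4, 0), (6, -2)) = 10.198
d((7, -8), (6, -2)) = 6.0828

Closest pair: (-9, -2) and (-4, 0) with distance 5.3852

The closest pair is (-9, -2) and (-4, 0) with Euclidean distance 5.3852. For 5 points, brute-force pairwise comparison is shown above. For large n, the divide-and-conquer algorithm (sort by x, recurse on halves, check the dividing strip) achieves O(n log n).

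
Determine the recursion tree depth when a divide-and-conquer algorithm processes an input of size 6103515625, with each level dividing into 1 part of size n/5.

For divide and conquer with division factor 5:

Problem sizes at each level:
Level 0: 6103515625
Level 1: 1220703125
Level 2: 244140625
Level 3: 48828125
Level 4: 9765625
Level 5: 1953125
Level 6: 390625
Level 7: 78125
Level 8: 15625
Level 9: 3125
Level 10: 625
Level 11: 125
Level 12: 25
Level 13: 5
Level 14: 1

The root is level 0 and the size-1 base case is level 14 (the tree spans levels 0 through 14, i.e. 15 levels counting the root), so the depth is the number of divisions: log_5(6103515625) = 14

The recursion tree depth is log_5(6103515625) = 14. At each level, the problem size is divided by 5, so it takes 14 divisions to reduce to a base case of size 1. The algorithm makes 1 recursive call at each level.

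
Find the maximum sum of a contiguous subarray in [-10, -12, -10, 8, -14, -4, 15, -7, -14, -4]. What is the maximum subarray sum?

Using Kadane's algorithm on [-10, -12, -10, 8, -14, -4, 15, -7, -14, -4]:

Scanning through the array:
Position 1 (value -12): max_ending_here = -12, max_so_far = -10
Position 2 (value -10): max_ending_here = -10, max_so_far = -10
Position 3 (value 8): max_ending_here = 8, max_so_far = 8
Position 4 (value -14): max_ending_here = -6, max_so_far = 8
Position 5 (value -4): max_ending_here = -4, max_so_far = 8
Position 6 (value 15): max_ending_here = 15, max_so_far = 15
Position 7 (value -7): max_ending_here = 8, max_so_far = 15
Position 8 (value -14): max_ending_here = -6, max_so_far = 15
Position 9 (value -4): max_ending_here = -4, max_so_far = 15

Maximum subarray: [15]
Maximum sum: 15

The maximum subarray is [15] with sum 15. This subarray runs from index 6 to index 6.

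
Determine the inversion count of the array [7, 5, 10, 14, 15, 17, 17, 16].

Finding inversions in [7, 5, 10, 14, 15, 17, 17, 16]:

(0, 1): arr[0]=7 > arr[1]=5
(5, 7): arr[5]=17 > arr[7]=16
(6, 7): arr[6]=17 > arr[7]=16

Total inversions: 3

The array has 3 inversion(s): (0,1), (5,7), (6,7). Each pair (i,j) satisfies i < j and arr[i] > arr[j].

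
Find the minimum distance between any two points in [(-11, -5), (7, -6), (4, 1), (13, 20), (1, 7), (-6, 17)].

Computing all pairwise distances among 6 points:

d((-11, -5), (7, -6)) = 18.0278
d((-11, -5), (4, 1)) = 16.1555
d((-11, -5), (13, 20)) = 34.6554
d((-11, -5), (1, 7)) = 16.9706
d((-11, -5), (-6, 17)) = 22.561
d((7, -6), (4, 1)) = 7.6158
d((7, -6), (13, 20)) = 26.6833
d((7, -6), (1, 7)) = 14.3178
d((7, -6), (-6, 17)) = 26.4197
d((4, 1), (13, 20)) = 21.0238
d((4, 1), (1, 7)) = 6.7082 <-- minimum
d((4, 1), (-6, 17)) = 18.868
d((13, 20), (1, 7)) = 17.6918
d((13, 20), (-6, 17)) = 19.2354
d((1, 7), (-6, 17)) = 12.2066

Closest pair: (4, 1) and (1, 7) with distance 6.7082

The closest pair is (4, 1) and (1, 7) with Euclidean distance 6.7082. For 6 points, brute-force pairwise comparison is shown above. For large n, the divide-and-conquer algorithm (sort by x, recurse on halves, check the dividing strip) achieves O(n log n).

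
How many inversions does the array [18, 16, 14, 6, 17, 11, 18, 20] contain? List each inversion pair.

Finding inversions in [18, 16, 14, 6, 17, 11, 18, 20]:

(0, 1): arr[0]=18 > arr[1]=16
(0, 2): arr[0]=18 > arr[2]=14
(0, 3): arr[0]=18 > arr[3]=6
(0, 4): arr[0]=18 > arr[4]=17
(0, 5): arr[0]=18 > arr[5]=11
(1, 2): arr[1]=16 > arr[2]=14
(1, 3): arr[1]=16 > arr[3]=6
(1, 5): arr[1]=16 > arr[5]=11
(2, 3): arr[2]=14 > arr[3]=6
(2, 5): arr[2]=14 > arr[5]=11
(4, 5): arr[4]=17 > arr[5]=11

Total inversions: 11

The array has 11 inversion(s): (0,1), (0,2), (0,3), (0,4), (0,5), (1,2), (1,3), (1,5), (2,3), (2,5), (4,5). Each pair (i,j) satisfies i < j and arr[i] > arr[j].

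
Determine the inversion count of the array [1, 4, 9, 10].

Finding inversions in [1, 4, 9, 10]:


Total inversions: 0

The array has 0 inversions. It is already sorted.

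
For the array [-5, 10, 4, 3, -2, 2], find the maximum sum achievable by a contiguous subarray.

Using Kadane's algorithm on [-5, 10, 4, 3, -2, 2]:

Scanning through the array:
Position 1 (value 10): max_ending_here = 10, max_so_far = 10
Position 2 (value 4): max_ending_here = 14, max_so_far = 14
Position 3 (value 3): max_ending_here = 17, max_so_far = 17
Position 4 (value -2): max_ending_here = 15, max_so_far = 17
Position 5 (value 2): max_ending_here = 17, max_so_far = 17

Maximum subarray: [10, 4, 3]
Maximum sum: 17

The maximum subarray is [10, 4, 3] with sum 17. This subarray runs from index 1 to index 3.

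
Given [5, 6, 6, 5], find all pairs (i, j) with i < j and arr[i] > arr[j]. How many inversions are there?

Finding inversions in [5, 6, 6, 5]:

(1, 3): arr[1]=6 > arr[3]=5
(2, 3): arr[2]=6 > arr[3]=5

Total inversions: 2

The array has 2 inversion(s): (1,3), (2,3). Each pair (i,j) satisfies i < j and arr[i] > arr[j].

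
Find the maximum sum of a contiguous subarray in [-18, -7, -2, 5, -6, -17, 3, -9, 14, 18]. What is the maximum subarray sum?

Using Kadane's algorithm on [-18, -7, -2, 5, -6, -17, 3, -9, 14, 18]:

Scanning through the array:
Position 1 (value -7): max_ending_here = -7, max_so_far = -7
Position 2 (value -2): max_ending_here = -2, max_so_far = -2
Position 3 (value 5): max_ending_here = 5, max_so_far = 5
Position 4 (value -6): max_ending_here = -1, max_so_far = 5
Position 5 (value -17): max_ending_here = -17, max_so_far = 5
Position 6 (value 3): max_ending_here = 3, max_so_far = 5
Position 7 (value -9): max_ending_here = -6, max_so_far = 5
Position 8 (value 14): max_ending_here = 14, max_so_far = 14
Position 9 (value 18): max_ending_here = 32, max_so_far = 32

Maximum subarray: [14, 18]
Maximum sum: 32

The maximum subarray is [14, 18] with sum 32. This subarray runs from index 8 to index 9.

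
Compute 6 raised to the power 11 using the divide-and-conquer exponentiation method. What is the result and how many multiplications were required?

Computing 6^11 by squaring (build up from 6^1; each line after the first costs one multiplication):

6^1 = 6
6^2 = (6^1)^2 = 6^2 = 36
6^4 = (6^2)^2 = 36^2 = 1296
6^5 = 6 * 6^4 = 6 * 1296 = 7776
6^10 = (6^5)^2 = 7776^2 = 60466176
6^11 = 6 * 6^10 = 6 * 60466176 = 362797056

Result: 362797056
Multiplications needed: 5 (5 lines after 6^1)

6^11 = 362797056. Using exponentiation by squaring, this requires 5 multiplications. The key idea: if the exponent is even, square the half-power; if odd, multiply by the base once.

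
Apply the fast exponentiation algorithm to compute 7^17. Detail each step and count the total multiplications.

Computing 7^17 by squaring (build up from 7^1; each line after the first costs one multiplication):

7^1 = 7
7^2 = (7^1)^2 = 7^2 = 49
7^4 = (7^2)^2 = 49^2 = 2401
7^8 = (7^4)^2 = 2401^2 = 5764801
7^16 = (7^8)^2 = 5764801^2 = 33232930569601
7^17 = 7 * 7^16 = 7 * 33232930569601 = 232630513987207

Result: 232630513987207
Multiplications needed: 5 (5 lines after 7^1)

7^17 = 232630513987207. Using exponentiation by squaring, this requires 5 multiplications. The key idea: if the exponent is even, square the half-power; if odd, multiply by the base once.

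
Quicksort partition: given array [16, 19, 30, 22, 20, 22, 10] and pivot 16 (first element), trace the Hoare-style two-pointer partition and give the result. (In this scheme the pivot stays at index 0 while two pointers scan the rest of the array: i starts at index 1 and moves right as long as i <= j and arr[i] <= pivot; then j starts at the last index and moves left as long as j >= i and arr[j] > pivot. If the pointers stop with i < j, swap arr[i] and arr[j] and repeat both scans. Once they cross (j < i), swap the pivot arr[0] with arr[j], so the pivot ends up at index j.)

Hoare-style two-pointer partition with pivot = 16:

Initial array: [16, 19, 30, 22, 20, 22, 10]

Pointers start at i = 1, j = 6.
i stops at index 1 (arr[1]=19 > 16), j stops at index 6 (arr[6]=10 <= 16): swap arr[1] and arr[6], array becomes [16, 10, 30, 22, 20, 22, 19]
i ends at 2, j ends at 1: the pointers have crossed (j < i), so scanning stops.

Swap pivot arr[0] with arr[1] to place pivot at position 1: [10, 16, 30, 22, 20, 22, 19]
Pivot position: 1

After partitioning with pivot 16, the array becomes [10, 16, 30, 22, 20, 22, 19]. The pivot is placed at index 1. All elements to the left of the pivot are <= 16, and all elements to the right are > 16.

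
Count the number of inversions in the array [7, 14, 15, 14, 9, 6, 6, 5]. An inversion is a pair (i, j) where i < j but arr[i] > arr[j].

Finding inversions in [7, 14, 15, 14, 9, 6, 6, 5]:

(0, 5): arr[0]=7 > arr[5]=6
(0, 6): arr[0]=7 > arr[6]=6
(0, 7): arr[0]=7 > arr[7]=5
(1, 4): arr[1]=14 > arr[4]=9
(1, 5): arr[1]=14 > arr[5]=6
(1, 6): arr[1]=14 > arr[6]=6
(1, 7): arr[1]=14 > arr[7]=5
(2, 3): arr[2]=15 > arr[3]=14
(2, 4): arr[2]=15 > arr[4]=9
(2, 5): arr[2]=15 > arr[5]=6
(2, 6): arr[2]=15 > arr[6]=6
(2, 7): arr[2]=15 > arr[7]=5
(3, 4): arr[3]=14 > arr[4]=9
(3, 5): arr[3]=14 > arr[5]=6
(3, 6): arr[3]=14 > arr[6]=6
(3, 7): arr[3]=14 > arr[7]=5
(4, 5): arr[4]=9 > arr[5]=6
(4, 6): arr[4]=9 > arr[6]=6
(4, 7): arr[4]=9 > arr[7]=5
(5, 7): arr[5]=6 > arr[7]=5
(6, 7): arr[6]=6 > arr[7]=5

Total inversions: 21

The array has 21 inversion(s): (0,5), (0,6), (0,7), (1,4), (1,5), (1,6), (1,7), (2,3), (2,4), (2,5), (2,6), (2,7), (3,4), (3,5), (3,6), (3,7), (4,5), (4,6), (4,7), (5,7), (6,7). Each pair (i,j) satisfies i < j and arr[i] > arr[j].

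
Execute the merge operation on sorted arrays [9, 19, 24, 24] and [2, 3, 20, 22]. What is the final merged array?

Merging process:

Compare 9 vs 2: take 2 from right. Merged: [2]
Compare 9 vs 3: take 3 from right. Merged: [2, 3]
Compare 9 vs 20: take 9 from left. Merged: [2, 3, 9]
Compare 19 vs 20: take 19 from left. Merged: [2, 3, 9, 19]
Compare 24 vs 20: take 20 from right. Merged: [2, 3, 9, 19, 20]
Compare 24 vs 22: take 22 from right. Merged: [2, 3, 9, 19, 20, 22]
Append remaining from left: [24, 24]. Merged: [2, 3, 9, 19, 20, 22, 24, 24]

Final merged array: [2, 3, 9, 19, 20, 22, 24, 24]
Total comparisons: 6

The merged array is [2, 3, 9, 19, 20, 22, 24, 24], requiring 6 comparisons. The merge step runs in O(n) time where n is the total number of elements.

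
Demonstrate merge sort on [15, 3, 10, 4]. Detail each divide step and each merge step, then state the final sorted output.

Merge sort trace:

Split: [15, 3, 10, 4] -> [15, 3] and [10, 4]
  Split: [15, 3] -> [15] and [3]
  Merge: [15] + [3] -> [3, 15]
  Split: [10, 4] -> [10] and [4]
  Merge: [10] + [4] -> [4, 10]
Merge: [3, 15] + [4, 10] -> [3, 4, 10, 15]

Final sorted array: [3, 4, 10, 15]

The merge sort proceeds by recursively splitting the array and merging sorted halves.
After all merges, the sorted array is [3, 4, 10, 15].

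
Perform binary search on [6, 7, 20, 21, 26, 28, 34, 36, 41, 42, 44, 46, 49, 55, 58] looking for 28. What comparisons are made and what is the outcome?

Binary search for 28 in [6, 7, 20, 21, 26, 28, 34, 36, 41, 42, 44, 46, 49, 55, 58]:

lo=0, hi=14, mid=7, arr[mid]=36 -> 36 > 28, search left half
lo=0, hi=6, mid=3, arr[mid]=21 -> 21 < 28, search right half
lo=4, hi=6, mid=5, arr[mid]=28 -> Found target at index 5!

Binary search finds 28 at index 5 after 3 comparisons. The search repeatedly halves the search space by comparing with the middle element.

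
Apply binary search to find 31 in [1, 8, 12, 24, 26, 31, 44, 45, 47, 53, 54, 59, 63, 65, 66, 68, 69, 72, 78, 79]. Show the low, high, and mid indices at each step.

Binary search for 31 in [1, 8, 12, 24, 26, 31, 44, 45, 47, 53, 54, 59, 63, 65, 66, 68, 69, 72, 78, 79]:

lo=0, hi=19, mid=9, arr[mid]=53 -> 53 > 31, search left half
lo=0, hi=8, mid=4, arr[mid]=26 -> 26 < 31, search right half
lo=5, hi=8, mid=6, arr[mid]=44 -> 44 > 31, search left half
lo=5, hi=5, mid=5, arr[mid]=31 -> Found target at index 5!

Binary search finds 31 at index 5 after 4 comparisons. The search repeatedly halves the search space by comparing with the middle element.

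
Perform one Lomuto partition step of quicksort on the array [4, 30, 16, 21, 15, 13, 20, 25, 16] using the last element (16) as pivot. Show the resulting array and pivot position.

Lomuto partition with pivot = 16:

Initial array: [4, 30, 16, 21, 15, 13, 20, 25, 16]

arr[0]=4 <= 16: swap with position 0, array becomes [4, 30, 16, 21, 15, 13, 20, 25, 16]
arr[1]=30 > 16: no swap
arr[2]=16 <= 16: swap with position 1, array becomes [4, 16, 30, 21, 15, 13, 20, 25, 16]
arr[3]=21 > 16: no swap
arr[4]=15 <= 16: swap with position 2, array becomes [4, 16, 15, 21, 30, 13, 20, 25, 16]
arr[5]=13 <= 16: swap with position 3, array becomes [4, 16, 15, 13, 30, 21, 20, 25, 16]
arr[6]=20 > 16: no swap
arr[7]=25 > 16: no swap

Place pivot at position 4: [4, 16, 15, 13, 16, 21, 20, 25, 30]
Pivot position: 4

After partitioning with pivot 16, the array becomes [4, 16, 15, 13, 16, 21, 20, 25, 30]. The pivot is placed at index 4. All elements to the left of the pivot are <= 16, and all elements to the right are > 16.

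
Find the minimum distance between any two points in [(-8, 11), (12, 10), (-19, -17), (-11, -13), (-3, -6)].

Computing all pairwise distances among 5 points:

d((-8, 11), (12, 10)) = 20.025
d((-8, 11), (-19, -17)) = 30.0832
d((-8, 11), (-11, -13)) = 24.1868
d((-8, 11), (-3, -6)) = 17.72
d((12, 10), (-19, -17)) = 41.1096
d((12, 10), (-11, -13)) = 32.5269
d((12, 10), (-3, -6)) = 21.9317
d((-19, -17), (-11, -13)) = 8.9443 <-- minimum
d((-19, -17), (-3, -6)) = 19.4165
d((-11, -13), (-3, -6)) = 10.6301

Closest pair: (-19, -17) and (-11, -13) with distance 8.9443

The closest pair is (-19, -17) and (-11, -13) with Euclidean distance 8.9443. For 5 points, brute-force pairwise comparison is shown above. For large n, the divide-and-conquer algorithm (sort by x, recurse on halves, check the dividing strip) achieves O(n log n).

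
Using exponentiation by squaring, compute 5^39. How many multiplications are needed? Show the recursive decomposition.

Computing 5^39 by squaring (build up from 5^1; each line after the first costs one multiplication):

5^1 = 5
5^2 = (5^1)^2 = 5^2 = 25
5^4 = (5^2)^2 = 25^2 = 625
5^8 = (5^4)^2 = 625^2 = 390625
5^9 = 5 * 5^8 = 5 * 390625 = 1953125
5^18 = (5^9)^2 = 1953125^2 = 3814697265625
5^19 = 5 * 5^18 = 5 * 3814697265625 = 19073486328125
5^38 = (5^19)^2 = 19073486328125^2 = 363797880709171295166015625
5^39 = 5 * 5^38 = 5 * 363797880709171295166015625 = 1818989403545856475830078125

Result: 1818989403545856475830078125
Multiplications needed: 8 (8 lines after 5^1)

5^39 = 1818989403545856475830078125. Using exponentiation by squaring, this requires 8 multiplications. The key idea: if the exponent is even, square the half-power; if odd, multiply by the base once.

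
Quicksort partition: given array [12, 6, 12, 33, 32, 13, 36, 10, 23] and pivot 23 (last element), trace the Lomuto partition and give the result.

Lomuto partition with pivot = 23:

Initial array: [12, 6, 12, 33, 32, 13, 36, 10, 23]

arr[0]=12 <= 23: swap with position 0, array becomes [12, 6, 12, 33, 32, 13, 36, 10, 23]
arr[1]=6 <= 23: swap with position 1, array becomes [12, 6, 12, 33, 32, 13, 36, 10, 23]
arr[2]=12 <= 23: swap with position 2, array becomes [12, 6, 12, 33, 32, 13, 36, 10, 23]
arr[3]=33 > 23: no swap
arr[4]=32 > 23: no swap
arr[5]=13 <= 23: swap with position 3, array becomes [12, 6, 12, 13, 32, 33, 36, 10, 23]
arr[6]=36 > 23: no swap
arr[7]=10 <= 23: swap with position 4, array becomes [12, 6, 12, 13, 10, 33, 36, 32, 23]

Place pivot at position 5: [12, 6, 12, 13, 10, 23, 36, 32, 33]
Pivot position: 5

After partitioning with pivot 23, the array becomes [12, 6, 12, 13, 10, 23, 36, 32, 33]. The pivot is placed at index 5. All elements to the left of the pivot are <= 23, and all elements to the right are > 23.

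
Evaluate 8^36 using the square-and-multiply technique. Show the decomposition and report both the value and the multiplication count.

Computing 8^36 by squaring (build up from 8^1; each line after the first costs one multiplication):

8^1 = 8
8^2 = (8^1)^2 = 8^2 = 64
8^4 = (8^2)^2 = 64^2 = 4096
8^8 = (8^4)^2 = 4096^2 = 16777216
8^9 = 8 * 8^8 = 8 * 16777216 = 134217728
8^18 = (8^9)^2 = 134217728^2 = 18014398509481984
8^36 = (8^18)^2 = 18014398509481984^2 = 324518553658426726783156020576256

Result: 324518553658426726783156020576256
Multiplications needed: 6 (6 lines after 8^1)

8^36 = 324518553658426726783156020576256. Using exponentiation by squaring, this requires 6 multiplications. The key idea: if the exponent is even, square the half-power; if odd, multiply by the base once.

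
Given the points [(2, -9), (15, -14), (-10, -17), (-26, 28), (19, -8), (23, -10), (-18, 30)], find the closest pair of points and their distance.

Computing all pairwise distances among 7 points:

d((2, -9), (15, -14)) = 13.9284
d((2, -9), (-10, -17)) = 14.4222
d((2, -9), (-26, 28)) = 46.4004
d((2, -9), (19, -8)) = 17.0294
d((2, -9), (23, -10)) = 21.0238
d((2, -9), (-18, 30)) = 43.8292
d((15, -14), (-10, -17)) = 25.1794
d((15, -14), (-26, 28)) = 58.6941
d((15, -14), (19, -8)) = 7.2111
d((15, -14), (23, -10)) = 8.9443
d((15, -14), (-18, 30)) = 55.0
d((-10, -17), (-26, 28)) = 47.7598
d((-10, -17), (19, -8)) = 30.3645
d((-10, -17), (23, -10)) = 33.7343
d((-10, -17), (-18, 30)) = 47.676
d((-26, 28), (19, -8)) = 57.6281
d((-26, 28), (23, -10)) = 62.0081
d((-26, 28), (-18, 30)) = 8.2462
d((19, -8), (23, -10)) = 4.4721 <-- minimum
d((19, -8), (-18, 30)) = 53.0377
d((23, -10), (-18, 30)) = 57.28

Closest pair: (19, -8) and (23, -10) with distance 4.4721

The closest pair is (19, -8) and (23, -10) with Euclidean distance 4.4721. For 7 points, brute-force pairwise comparison is shown above. For large n, the divide-and-conquer algorithm (sort by x, recurse on halves, check the dividing strip) achieves O(n log n).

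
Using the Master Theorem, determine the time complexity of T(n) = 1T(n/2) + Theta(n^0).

Master Theorem for T(n) = 1T(n/2) + O(n^0):

a = 1, b = 2, c = 0
log_b(a) = log_2(1) = 0.0000

Case 2: c = 0 = log_2(1) = 0.0000
T(n) = O(n^0 log n) = O(log n)

For T(n) = 1T(n/2) + O(n^0): log_2(1) = 0.0000. This is Case 2 of the Master Theorem (c = log_b(a), equal work at all levels), giving O(log n).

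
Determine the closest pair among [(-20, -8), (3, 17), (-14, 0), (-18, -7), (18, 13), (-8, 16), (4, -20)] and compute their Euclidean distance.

Computing all pairwise distances among 7 points:

d((-20, -8), (3, 17)) = 33.9706
d((-20, -8), (-14, 0)) = 10.0
d((-20, -8), (-18, -7)) = 2.2361 <-- minimum
d((-20, -8), (18, 13)) = 43.4166
d((-20, -8), (-8, 16)) = 26.8328
d((-20, -8), (4, -20)) = 26.8328
d((3, 17), (-14, 0)) = 24.0416
d((3, 17), (-18, -7)) = 31.8904
d((3, 17), (18, 13)) = 15.5242
d((3, 17), (-8, 16)) = 11.0454
d((3, 17), (4, -20)) = 37.0135
d((-14, 0), (-18, -7)) = 8.0623
d((-14, 0), (18, 13)) = 34.5398
d((-14, 0), (-8, 16)) = 17.088
d((-14, 0), (4, -20)) = 26.9072
d((-18, -7), (18, 13)) = 41.1825
d((-18, -7), (-8, 16)) = 25.0799
d((-18, -7), (4, -20)) = 25.5539
d((18, 13), (-8, 16)) = 26.1725
d((18, 13), (4, -20)) = 35.8469
d((-8, 16), (4, -20)) = 37.9473

Closest pair: (-20, -8) and (-18, -7) with distance 2.2361

The closest pair is (-20, -8) and (-18, -7) with Euclidean distance 2.2361. For 7 points, brute-force pairwise comparison is shown above. For large n, the divide-and-conquer algorithm (sort by x, recurse on halves, check the dividing strip) achieves O(n log n).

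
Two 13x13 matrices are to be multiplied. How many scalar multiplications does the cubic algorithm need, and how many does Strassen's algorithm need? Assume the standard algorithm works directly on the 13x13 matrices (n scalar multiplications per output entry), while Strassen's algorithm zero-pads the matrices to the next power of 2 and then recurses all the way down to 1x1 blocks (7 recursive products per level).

Matrix multiplication for 13x13 matrices:

Strassen's algorithm requires power-of-2 dimensions. Pad 13x13 to 16x16 (next power of 2).

Standard algorithm: 13^3 = 2197 multiplications
Strassen's algorithm: 7^(log2(16)) = 7^4 = 2401 multiplications
Difference: 2197 - 2401 = -204 (Strassen uses MORE here due to padding overhead — for small or just-over-power-of-2 n, padding can outweigh the per-level savings)

Standard: 2197 multiplications (13^3). Strassen: 2401 multiplications (7^4, after padding to 16x16). Strassen reduces 8 recursive multiplications to 7 at each level.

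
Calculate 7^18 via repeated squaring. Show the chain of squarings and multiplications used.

Computing 7^18 by squaring (build up from 7^1; each line after the first costs one multiplication):

7^1 = 7
7^2 = (7^1)^2 = 7^2 = 49
7^4 = (7^2)^2 = 49^2 = 2401
7^8 = (7^4)^2 = 2401^2 = 5764801
7^9 = 7 * 7^8 = 7 * 5764801 = 40353607
7^18 = (7^9)^2 = 40353607^2 = 1628413597910449

Result: 1628413597910449
Multiplications needed: 5 (5 lines after 7^1)

7^18 = 1628413597910449. Using exponentiation by squaring, this requires 5 multiplications. The key idea: if the exponent is even, square the half-power; if odd, multiply by the base once.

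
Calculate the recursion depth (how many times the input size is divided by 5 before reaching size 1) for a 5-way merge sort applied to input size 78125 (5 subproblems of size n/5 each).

For divide and conquer with division factor 5:

Problem sizes at each level:
Level 0: 78125
Level 1: 15625
Level 2: 3125
Level 3: 625
Level 4: 125
Level 5: 25
Level 6: 5
Level 7: 1

The root is level 0 and the size-1 base case is level 7 (the tree spans levels 0 through 7, i.e. 8 levels counting the root), so the depth is the number of divisions: log_5(78125) = 7

The recursion tree depth is log_5(78125) = 7. At each level, the problem size is divided by 5, so it takes 7 divisions to reduce to a base case of size 1. The algorithm makes 5 recursive calls at each level.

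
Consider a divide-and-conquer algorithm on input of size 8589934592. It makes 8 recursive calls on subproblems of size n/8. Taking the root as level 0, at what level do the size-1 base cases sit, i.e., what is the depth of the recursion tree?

For divide and conquer with division factor 8:

Problem sizes at each level:
Level 0: 8589934592
Level 1: 1073741824
Level 2: 134217728
Level 3: 16777216
Level 4: 2097152
Level 5: 262144
Level 6: 32768
Level 7: 4096
Level 8: 512
Level 9: 64
Level 10: 8
Level 11: 1

The root is level 0 and the size-1 base case is level 11 (the tree spans levels 0 through 11, i.e. 12 levels counting the root), so the depth is the number of divisions: log_8(8589934592) = 11

The recursion tree depth is log_8(8589934592) = 11. At each level, the problem size is divided by 8, so it takes 11 divisions to reduce to a base case of size 1. The algorithm makes 8 recursive calls at each level.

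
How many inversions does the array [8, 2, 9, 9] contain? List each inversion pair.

Finding inversions in [8, 2, 9, 9]:

(0, 1): arr[0]=8 > arr[1]=2

Total inversions: 1

The array has 1 inversion(s): (0,1). Each pair (i,j) satisfies i < j and arr[i] > arr[j].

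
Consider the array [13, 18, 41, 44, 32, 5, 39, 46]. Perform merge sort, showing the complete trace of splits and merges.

Merge sort trace:

Split: [13, 18, 41, 44, 32, 5, 39, 46] -> [13, 18, 41, 44] and [32, 5, 39, 46]
  Split: [13, 18, 41, 44] -> [13, 18] and [41, 44]
    Split: [13, 18] -> [13] and [18]
    Merge: [13] + [18] -> [13, 18]
    Split: [41, 44] -> [41] and [44]
    Merge: [41] + [44] -> [41, 44]
  Merge: [13, 18] + [41, 44] -> [13, 18, 41, 44]
  Split: [32, 5, 39, 46] -> [32, 5] and [39, 46]
    Split: [32, 5] -> [32] and [5]
    Merge: [32] + [5] -> [5, 32]
    Split: [39, 46] -> [39] and [46]
    Merge: [39] + [46] -> [39, 46]
  Merge: [5, 32] + [39, 46] -> [5, 32, 39, 46]
Merge: [13, 18, 41, 44] + [5, 32, 39, 46] -> [5, 13, 18, 32, 39, 41, 44, 46]

Final sorted array: [5, 13, 18, 32, 39, 41, 44, 46]

The merge sort proceeds by recursively splitting the array and merging sorted halves.
After all merges, the sorted array is [5, 13, 18, 32, 39, 41, 44, 46].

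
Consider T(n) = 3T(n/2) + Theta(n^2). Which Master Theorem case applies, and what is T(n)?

Master Theorem for T(n) = 3T(n/2) + O(n^2):

a = 3, b = 2, c = 2
log_b(a) = log_2(3) = 1.5850

Case 3: c = 2 > log_2(3) = 1.5850
T(n) = O(n^2) = O(n^2)

For T(n) = 3T(n/2) + O(n^2): log_2(3) = 1.5850. This is Case 3 of the Master Theorem (c > log_b(a), work dominated by root), giving O(n^2).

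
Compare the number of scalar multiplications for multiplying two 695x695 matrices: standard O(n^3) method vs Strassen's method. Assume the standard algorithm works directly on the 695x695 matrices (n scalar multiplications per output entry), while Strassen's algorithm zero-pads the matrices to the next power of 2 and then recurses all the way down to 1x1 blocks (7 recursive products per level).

Matrix multiplication for 695x695 matrices:

Strassen's algorithm requires power-of-2 dimensions. Pad 695x695 to 1024x1024 (next power of 2).

Standard algorithm: 695^3 = 335702375 multiplications
Strassen's algorithm: 7^(log2(1024)) = 7^10 = 282475249 multiplications
Savings: 335702375 - 282475249 = 53227126 multiplications

Standard: 335702375 multiplications (695^3). Strassen: 282475249 multiplications (7^10, after padding to 1024x1024). Strassen reduces 8 recursive multiplications to 7 at each level.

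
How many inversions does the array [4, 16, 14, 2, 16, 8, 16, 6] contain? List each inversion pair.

Finding inversions in [4, 16, 14, 2, 16, 8, 16, 6]:

(0, 3): arr[0]=4 > arr[3]=2
(1, 2): arr[1]=16 > arr[2]=14
(1, 3): arr[1]=16 > arr[3]=2
(1, 5): arr[1]=16 > arr[5]=8
(1, 7): arr[1]=16 > arr[7]=6
(2, 3): arr[2]=14 > arr[3]=2
(2, 5): arr[2]=14 > arr[5]=8
(2, 7): arr[2]=14 > arr[7]=6
(4, 5): arr[4]=16 > arr[5]=8
(4, 7): arr[4]=16 > arr[7]=6
(5, 7): arr[5]=8 > arr[7]=6
(6, 7): arr[6]=16 > arr[7]=6

Total inversions: 12

The array has 12 inversion(s): (0,3), (1,2), (1,3), (1,5), (1,7), (2,3), (2,5), (2,7), (4,5), (4,7), (5,7), (6,7). Each pair (i,j) satisfies i < j and arr[i] > arr[j].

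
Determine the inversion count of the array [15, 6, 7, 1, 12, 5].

Finding inversions in [15, 6, 7, 1, 12, 5]:

(0, 1): arr[0]=15 > arr[1]=6
(0, 2): arr[0]=15 > arr[2]=7
(0, 3): arr[0]=15 > arr[3]=1
(0, 4): arr[0]=15 > arr[4]=12
(0, 5): arr[0]=15 > arr[5]=5
(1, 3): arr[1]=6 > arr[3]=1
(1, 5): arr[1]=6 > arr[5]=5
(2, 3): arr[2]=7 > arr[3]=1
(2, 5): arr[2]=7 > arr[5]=5
(4, 5): arr[4]=12 > arr[5]=5

Total inversions: 10

The array has 10 inversion(s): (0,1), (0,2), (0,3), (0,4), (0,5), (1,3), (1,5), (2,3), (2,5), (4,5). Each pair (i,j) satisfies i < j and arr[i] > arr[j].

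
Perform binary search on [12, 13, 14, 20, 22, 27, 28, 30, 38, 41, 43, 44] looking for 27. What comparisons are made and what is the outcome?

Binary search for 27 in [12, 13, 14, 20, 22, 27, 28, 30, 38, 41, 43, 44]:

lo=0, hi=11, mid=5, arr[mid]=27 -> Found target at index 5!

Binary search finds 27 at index 5 after 1 comparisons. The search repeatedly halves the search space by comparing with the middle element.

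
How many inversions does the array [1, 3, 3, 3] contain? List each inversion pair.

Finding inversions in [1, 3, 3, 3]:


Total inversions: 0

The array has 0 inversions. It is already sorted.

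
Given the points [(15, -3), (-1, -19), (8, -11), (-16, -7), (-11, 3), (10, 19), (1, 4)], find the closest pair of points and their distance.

Computing all pairwise distances among 7 points:

d((15, -3), (-1, -19)) = 22.6274
d((15, -3), (8, -11)) = 10.6301 <-- minimum
d((15, -3), (-16, -7)) = 31.257
d((15, -3), (-11, 3)) = 26.6833
d((15, -3), (10, 19)) = 22.561
d((15, -3), (1, 4)) = 15.6525
d((-1, -19), (8, -11)) = 12.0416
d((-1, -19), (-16, -7)) = 19.2094
d((-1, -19), (-11, 3)) = 24.1661
d((-1, -19), (10, 19)) = 39.5601
d((-1, -19), (1, 4)) = 23.0868
d((8, -11), (-16, -7)) = 24.3311
d((8, -11), (-11, 3)) = 23.6008
d((8, -11), (10, 19)) = 30.0666
d((8, -11), (1, 4)) = 16.5529
d((-16, -7), (-11, 3)) = 11.1803
d((-16, -7), (10, 19)) = 36.7696
d((-16, -7), (1, 4)) = 20.2485
d((-11, 3), (10, 19)) = 26.4008
d((-11, 3), (1, 4)) = 12.0416
d((10, 19), (1, 4)) = 17.4929

Closest pair: (15, -3) and (8, -11) with distance 10.6301

The closest pair is (15, -3) and (8, -11) with Euclidean distance 10.6301. For 7 points, brute-force pairwise comparison is shown above. For large n, the divide-and-conquer algorithm (sort by x, recurse on halves, check the dividing strip) achieves O(n log n).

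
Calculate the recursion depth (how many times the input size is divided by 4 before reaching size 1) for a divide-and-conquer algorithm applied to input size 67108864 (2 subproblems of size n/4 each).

For divide and conquer with division factor 4:

Problem sizes at each level:
Level 0: 67108864
Level 1: 16777216
Level 2: 4194304
Level 3: 1048576
Level 4: 262144
Level 5: 65536
Level 6: 16384
Level 7: 4096
Level 8: 1024
Level 9: 256
Level 10: 64
Level 11: 16
Level 12: 4
Level 13: 1

The root is level 0 and the size-1 base case is level 13 (the tree spans levels 0 through 13, i.e. 14 levels counting the root), so the depth is the number of divisions: log_4(67108864) = 13

The recursion tree depth is log_4(67108864) = 13. At each level, the problem size is divided by 4, so it takes 13 divisions to reduce to a base case of size 1. The algorithm makes 2 recursive calls at each level.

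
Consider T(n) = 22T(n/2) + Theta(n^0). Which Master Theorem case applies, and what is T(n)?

Master Theorem for T(n) = 22T(n/2) + O(n^0):

a = 22, b = 2, c = 0
log_b(a) = log_2(22) = 4.4594

Case 1: c = 0 < log_2(22) = 4.4594
T(n) = O(n^(log_2 22))

For T(n) = 22T(n/2) + O(n^0): log_2(22) = 4.4594. This is Case 1 of the Master Theorem (c < log_b(a), work dominated by leaves), giving O(n^(log_2 22)).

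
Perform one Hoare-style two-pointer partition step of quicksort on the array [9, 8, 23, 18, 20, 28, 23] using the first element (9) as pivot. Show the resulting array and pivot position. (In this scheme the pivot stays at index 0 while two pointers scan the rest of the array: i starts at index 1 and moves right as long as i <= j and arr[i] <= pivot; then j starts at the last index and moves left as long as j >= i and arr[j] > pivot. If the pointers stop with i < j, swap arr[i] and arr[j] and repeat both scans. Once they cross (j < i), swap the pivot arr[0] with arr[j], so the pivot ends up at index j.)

Hoare-style two-pointer partition with pivot = 9:

Initial array: [9, 8, 23, 18, 20, 28, 23]

Pointers start at i = 1, j = 6.
i ends at 2, j ends at 1: the pointers have crossed (j < i), so scanning stops.

Swap pivot arr[0] with arr[1] to place pivot at position 1: [8, 9, 23, 18, 20, 28, 23]
Pivot position: 1

After partitioning with pivot 9, the array becomes [8, 9, 23, 18, 20, 28, 23]. The pivot is placed at index 1. All elements to the left of the pivot are <= 9, and all elements to the right are > 9.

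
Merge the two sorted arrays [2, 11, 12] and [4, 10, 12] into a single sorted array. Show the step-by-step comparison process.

Merging process:

Compare 2 vs 4: take 2 from left. Merged: [2]
Compare 11 vs 4: take 4 from right. Merged: [2, 4]
Compare 11 vs 10: take 10 from right. Merged: [2, 4, 10]
Compare 11 vs 12: take 11 from left. Merged: [2, 4, 10, 11]
Compare 12 vs 12: take 12 from left. Merged: [2, 4, 10, 11, 12]
Append remaining from right: [12]. Merged: [2, 4, 10, 11, 12, 12]

Final merged array: [2, 4, 10, 11, 12, 12]
Total comparisons: 5

The merged array is [2, 4, 10, 11, 12, 12], requiring 5 comparisons. The merge step runs in O(n) time where n is the total number of elements.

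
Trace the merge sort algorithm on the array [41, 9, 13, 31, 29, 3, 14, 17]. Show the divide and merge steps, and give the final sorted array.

Merge sort trace:

Split: [41, 9, 13, 31, 29, 3, 14, 17] -> [41, 9, 13, 31] and [29, 3, 14, 17]
  Split: [41, 9, 13, 31] -> [41, 9] and [13, 31]
    Split: [41, 9] -> [41] and [9]
    Merge: [41] + [9] -> [9, 41]
    Split: [13, 31] -> [13] and [31]
    Merge: [13] + [31] -> [13, 31]
  Merge: [9, 41] + [13, 31] -> [9, 13, 31, 41]
  Split: [29, 3, 14, 17] -> [29, 3] and [14, 17]
    Split: [29, 3] -> [29] and [3]
    Merge: [29] + [3] -> [3, 29]
    Split: [14, 17] -> [14] and [17]
    Merge: [14] + [17] -> [14, 17]
  Merge: [3, 29] + [14, 17] -> [3, 14, 17, 29]
Merge: [9, 13, 31, 41] + [3, 14, 17, 29] -> [3, 9, 13, 14, 17, 29, 31, 41]

Final sorted array: [3, 9, 13, 14, 17, 29, 31, 41]

The merge sort proceeds by recursively splitting the array and merging sorted halves.
After all merges, the sorted array is [3, 9, 13, 14, 17, 29, 31, 41].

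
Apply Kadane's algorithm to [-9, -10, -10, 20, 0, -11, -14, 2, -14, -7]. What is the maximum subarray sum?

Using Kadane's algorithm on [-9, -10, -10, 20, 0, -11, -14, 2, -14, -7]:

Scanning through the array:
Position 1 (value -10): max_ending_here = -10, max_so_far = -9
Position 2 (value -10): max_ending_here = -10, max_so_far = -9
Position 3 (value 20): max_ending_here = 20, max_so_far = 20
Position 4 (value 0): max_ending_here = 20, max_so_far = 20
Position 5 (value -11): max_ending_here = 9, max_so_far = 20
Position 6 (value -14): max_ending_here = -5, max_so_far = 20
Position 7 (value 2): max_ending_here = 2, max_so_far = 20
Position 8 (value -14): max_ending_here = -12, max_so_far = 20
Position 9 (value -7): max_ending_here = -7, max_so_far = 20

Maximum subarray: [20]
Maximum sum: 20

The maximum subarray is [20] with sum 20. This subarray runs from index 3 to index 3.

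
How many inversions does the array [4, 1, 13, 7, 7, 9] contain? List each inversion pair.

Finding inversions in [4, 1, 13, 7, 7, 9]:

(0, 1): arr[0]=4 > arr[1]=1
(2, 3): arr[2]=13 > arr[3]=7
(2, 4): arr[2]=13 > arr[4]=7
(2, 5): arr[2]=13 > arr[5]=9

Total inversions: 4

The array has 4 inversion(s): (0,1), (2,3), (2,4), (2,5). Each pair (i,j) satisfies i < j and arr[i] > arr[j].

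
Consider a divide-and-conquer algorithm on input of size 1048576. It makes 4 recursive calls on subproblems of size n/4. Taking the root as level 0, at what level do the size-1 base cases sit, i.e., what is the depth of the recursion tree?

For divide and conquer with division factor 4:

Problem sizes at each level:
Level 0: 1048576
Level 1: 262144
Level 2: 65536
Level 3: 16384
Level 4: 4096
Level 5: 1024
Level 6: 256
Level 7: 64
Level 8: 16
Level 9: 4
Level 10: 1

The root is level 0 and the size-1 base case is level 10 (the tree spans levels 0 through 10, i.e. 11 levels counting the root), so the depth is the number of divisions: log_4(1048576) = 10

The recursion tree depth is log_4(1048576) = 10. At each level, the problem size is divided by 4, so it takes 10 divisions to reduce to a base case of size 1. The algorithm makes 4 recursive calls at each level.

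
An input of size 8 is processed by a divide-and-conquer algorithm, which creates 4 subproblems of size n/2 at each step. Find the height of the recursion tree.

For divide and conquer with division factor 2:

Problem sizes at each level:
Level 0: 8
Level 1: 4
Level 2: 2
Level 3: 1

The root is level 0 and the size-1 base case is level 3 (the tree spans levels 0 through 3, i.e. 4 levels counting the root), so the depth is the number of divisions: log_2(8) = 3

The recursion tree depth is log_2(8) = 3. At each level, the problem size is divided by 2, so it takes 3 divisions to reduce to a base case of size 1. The algorithm makes 4 recursive calls at each level.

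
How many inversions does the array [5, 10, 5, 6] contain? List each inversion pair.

Finding inversions in [5, 10, 5, 6]:

(1, 2): arr[1]=10 > arr[2]=5
(1, 3): arr[1]=10 > arr[3]=6

Total inversions: 2

The array has 2 inversion(s): (1,2), (1,3). Each pair (i,j) satisfies i < j and arr[i] > arr[j].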